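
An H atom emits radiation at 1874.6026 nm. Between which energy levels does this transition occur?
n = 4 → n = 3

First, find the photon energy from the wavelength (hc = 1239.84 eV·nm):
E = hc/λ = 1239.84 eV·nm / 1874.6026 nm = 0.66138818 eV

The energy levels of hydrogen satisfy E_n = -13.6057 / n² eV, so an emission n_i → n_f releases
ΔE = 13.6057 × (1/n_f² − 1/n_i²) eV.

Setting ΔE equal to the photon energy:
1/n_f² − 1/n_i² = 0.66138818 / 13.6057 = 0.048611110

Since 1/n_i² must be positive, we need 1/n_f² > 0.048611110, i.e. n_f ≤ 4. For each allowed n_f, solve n_i = (1/n_f² − 0.048611110)^(−1/2) and check whether it is a whole number:
  n_f = 1: 1/n_i² = 1.000000000 − 0.048611110 = 0.951388890 → n_i = 1.025  (not an integer) ✗
  n_f = 2: 1/n_i² = 0.250000000 − 0.048611110 = 0.201388890 → n_i = 2.228  (not an integer) ✗
  n_f = 3: 1/n_i² = 0.111111111 − 0.048611110 = 0.062500001 → n_i = 4.000  → integer, n_i = 4 ✓
  n_f = 4: 1/n_i² = 0.062500000 − 0.048611110 = 0.013888890 → n_i = 8.485  (not an integer) ✗

Only n_f = 3 gives an integer upper level, n_i = 4.

The transition is from n = 4 to n = 3 (emission).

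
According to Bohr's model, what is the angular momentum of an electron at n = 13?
1.37e-33 J·s (or 13ℏ)

In the Bohr model, angular momentum is quantized:
L = nℏ

where ℏ = h/(2π) = 1.0546e-34 J·s

For n = 13:
L = 13 × 1.0546e-34 J·s
L = 1.37e-33 J·s

This can also be written as L = 13ℏ.
The angular momentum is an integer multiple of the reduced Planck constant.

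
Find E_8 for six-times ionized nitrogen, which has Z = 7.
-10.42 eV

For hydrogen-like ions, the energy levels scale with Z²:
E_n = -13.6057 Z² / n² eV

For N⁶⁺ (Z = 7) at n = 8:
E_8 = -13.6057 × 7² / 8²
E_8 = -13.6057 × 49 / 64
E_8 = -666.6793 / 64
E_8 = -10.42 eV

The energy is 49 times more negative than hydrogen at the same n due to the stronger nuclear charge.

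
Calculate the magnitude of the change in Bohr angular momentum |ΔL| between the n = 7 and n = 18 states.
1.16003e-33 J·s (or 11ℏ)

In the Bohr model, L_n = nℏ where ℏ = 1.0545718e-34 J·s.

L_18 = 18ℏ = 1.8982292e-33 J·s
L_7 = 7ℏ = 7.3820026e-34 J·s

ΔL = L_18 - L_7 = (18 - 7)ℏ = 11ℏ
ΔL = 11 × 1.0545718e-34 J·s = 1.16003e-33 J·s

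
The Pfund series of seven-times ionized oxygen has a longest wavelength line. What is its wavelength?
116.4970 nm

The longest wavelength corresponds to the smallest energy transition in the series.
The Pfund series has all transitions ending at n_f = 5.

For O⁷⁺ (Z = 8), the first line (α-line) is the jump from n = 6 to n = 5:
E_6 = -13.6057 × 8² / 6² = -24.1879111 eV
E_5 = -13.6057 × 8² / 5² = -34.8305920 eV
ΔE = E_6 - E_5 = 10.6426809 eV

λ = hc/E = 1239.84 eV·nm / 10.6426809 eV
λ = 116.4970 nm

This is the α-line of the Pfund series in O⁷⁺.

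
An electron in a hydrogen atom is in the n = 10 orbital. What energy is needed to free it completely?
0.14 eV

The ionization energy is the energy needed to remove the electron completely (n → ∞).

For hydrogen, E_n = -13.6057 eV / n².

At n = 10: E_10 = -13.6057 / 10² = -0.13606 eV
At n = ∞: E_∞ = 0 eV

Ionization energy = E_∞ - E_10 = 0 - (-0.13606) = 0.13606 eV
Ionization energy ≈ 0.14 eV

This is also called the binding energy of the electron in state n = 10.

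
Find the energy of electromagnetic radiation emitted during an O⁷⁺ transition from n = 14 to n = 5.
30.38791 eV

The energy levels are E_n = -13.6057 Z² eV / n².

Energy at n = 14: E_14 = -13.6057 × 8² / 14² = -4.44267755 eV
Energy at n = 5: E_5 = -13.6057 × 8² / 5² = -34.83059200 eV

For emission (electron falling to lower state), the photon energy is:
E_photon = E_14 - E_5 = |-4.44267755 - (-34.83059200)|
E_photon = 30.38791 eV

This energy is carried away by the emitted photon.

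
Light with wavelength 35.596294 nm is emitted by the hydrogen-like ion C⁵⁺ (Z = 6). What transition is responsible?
n = 5 → n = 3

First, find the photon energy from the wavelength (hc = 1239.84 eV·nm):
E = hc/λ = 1239.84 eV·nm / 35.596294 nm = 34.830592 eV

The energy levels of C⁵⁺ satisfy E_n = -13.6057 × 6² / n² eV, so an emission n_i → n_f releases
ΔE = 13.6057 × 6² × (1/n_f² − 1/n_i²) eV.

Setting ΔE equal to the photon energy:
1/n_f² − 1/n_i² = 34.830592 / (13.6057 × 6²) = 0.071111111

Since 1/n_i² must be positive, we need 1/n_f² > 0.071111111, i.e. n_f ≤ 3. For each allowed n_f, solve n_i = (1/n_f² − 0.071111111)^(−1/2) and check whether it is a whole number:
  n_f = 1: 1/n_i² = 1.000000000 − 0.071111111 = 0.928888889 → n_i = 1.038  (not an integer) ✗
  n_f = 2: 1/n_i² = 0.250000000 − 0.071111111 = 0.178888889 → n_i = 2.364  (not an integer) ✗
  n_f = 3: 1/n_i² = 0.111111111 − 0.071111111 = 0.040000000 → n_i = 5.000  → integer, n_i = 5 ✓

Only n_f = 3 gives an integer upper level, n_i = 5.

The transition is from n = 5 to n = 3 (emission).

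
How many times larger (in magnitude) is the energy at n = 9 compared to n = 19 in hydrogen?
4.456790

Using E_n = -13.6057 Z² / n² eV with Z = 1:

E_9 = -13.6057 / 9² = -13.6057 / 81 = -0.167971604938 eV
E_19 = -13.6057 / 19² = -13.6057 / 361 = -0.037688919668 eV

The ratio is:
E_9/E_19 = (-0.167971604938) / (-0.037688919668)
E_9/E_19 = (-13.6057/81) / (-13.6057/361)
E_9/E_19 = 361/81
E_9/E_19 = 4.456790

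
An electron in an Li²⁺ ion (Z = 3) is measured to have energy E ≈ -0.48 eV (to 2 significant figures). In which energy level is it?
n = 16

The exact energy levels follow E_n = -13.6057 Z² / n² eV with Z = 3.

The measured value (-0.48 eV) is reported to only 2 significant figures, so we must test candidate n values and see which one matches to that precision.

Candidate energies:
  n = 14:  E = -13.6057 × 3² / 14² = -0.624752 eV
  n = 15:  E = -13.6057 × 3² / 15² = -0.544228 eV
  n = 16:  E = -13.6057 × 3² / 16² = -0.478325 eV  ← matches
  n = 17:  E = -13.6057 × 3² / 17² = -0.423707 eV
  n = 18:  E = -13.6057 × 3² / 18² = -0.377936 eV

Checking against the measurement of -0.48 eV (2 sig figs), only n = 16 agrees:
E_16 = -0.478325 eV, which rounds to -0.48 eV ✓

Therefore n = 16.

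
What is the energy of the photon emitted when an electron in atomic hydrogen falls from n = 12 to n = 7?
0.183183 eV

The energy levels are E_n = -13.6057 eV / n².

Energy at n = 12: E_12 = -13.6057 / 12² = -0.094484028 eV
Energy at n = 7: E_7 = -13.6057 / 7² = -0.277667347 eV

For emission (electron falling to lower state), the photon energy is:
E_photon = E_12 - E_7 = |-0.094484028 - (-0.277667347)|
E_photon = 0.183183 eV

This energy is carried away by the emitted photon.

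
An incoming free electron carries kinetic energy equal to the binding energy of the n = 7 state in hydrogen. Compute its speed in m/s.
3.1253e+05 m/s (or 0.104248% of c)

The binding energy at n = 7 for hydrogen is:
E_7 = -13.6057/7² = -0.27766735 eV
|E_7| = 0.27766735 eV

Convert to Joules:
KE = 0.27766735 eV × (1.602177 × 10⁻¹⁹ J/eV) = 4.448722e-20 J

Using KE = ½mv²:
v = √(2·KE/m_e)
v = √(2 × 4.448722e-20 J / 9.10938 × 10⁻³¹ kg)
v = 3.1253e+05 m/s

This is approximately 0.104248% the speed of light.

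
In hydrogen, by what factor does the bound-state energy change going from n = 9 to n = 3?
9.00000

Using E_n = -13.6057 Z² / n² eV with Z = 1:

E_3 = -13.6057 / 3² = -13.6057 / 9 = -1.51174444444 eV
E_9 = -13.6057 / 9² = -13.6057 / 81 = -0.16797160494 eV

The ratio is:
E_3/E_9 = (-1.51174444444) / (-0.16797160494)
E_3/E_9 = (-13.6057/9) / (-13.6057/81)
E_3/E_9 = 81/9
E_3/E_9 = 9.00000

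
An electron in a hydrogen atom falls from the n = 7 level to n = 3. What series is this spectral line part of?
Paschen series

The spectral series in hydrogen are named based on the final (lower) energy level:
- Lyman series: n_final = 1 (ultraviolet)
- Balmer series: n_final = 2 (visible/near-UV)
- Paschen series: n_final = 3 (infrared)
- Brackett series: n_final = 4 (infrared)
- Pfund series: n_final = 5 (far infrared)

Since this transition ends at n = 3, it belongs to the Paschen series.

For reference, this 7 → 3 line has photon energy
ΔE = 13.6057 eV × (1/3² - 1/7²) = 1.23407710 eV,
corresponding to wavelength λ = hc/ΔE = 1239.84 eV·nm / 1.23407710 eV = 1004.670 nm in the infrared region.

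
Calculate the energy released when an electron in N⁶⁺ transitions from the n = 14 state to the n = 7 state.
10.20 eV

The energy levels are E_n = -13.6057 Z² eV / n².

Energy at n = 14: E_14 = -13.6057 × 7² / 14² = -3.40143 eV
Energy at n = 7: E_7 = -13.6057 × 7² / 7² = -13.60570 eV

For emission (electron falling to lower state), the photon energy is:
E_photon = E_14 - E_7 = |-3.40143 - (-13.60570)|
E_photon = 10.20 eV

This energy is carried away by the emitted photon.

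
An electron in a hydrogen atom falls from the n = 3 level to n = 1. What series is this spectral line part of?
Lyman series

The spectral series in hydrogen are named based on the final (lower) energy level:
- Lyman series: n_final = 1 (ultraviolet)
- Balmer series: n_final = 2 (visible/near-UV)
- Paschen series: n_final = 3 (infrared)
- Brackett series: n_final = 4 (infrared)
- Pfund series: n_final = 5 (far infrared)

Since this transition ends at n = 1, it belongs to the Lyman series.

For reference, this 3 → 1 line has photon energy
ΔE = 13.6057 eV × (1/1² - 1/3²) = 12.09396 eV,
corresponding to wavelength λ = hc/ΔE = 1239.84 eV·nm / 12.09396 eV = 102.52 nm in the ultraviolet region.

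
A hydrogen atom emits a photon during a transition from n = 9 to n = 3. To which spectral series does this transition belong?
Paschen series

The spectral series in hydrogen are named based on the final (lower) energy level:
- Lyman series: n_final = 1 (ultraviolet)
- Balmer series: n_final = 2 (visible/near-UV)
- Paschen series: n_final = 3 (infrared)
- Brackett series: n_final = 4 (infrared)
- Pfund series: n_final = 5 (far infrared)

Since this transition ends at n = 3, it belongs to the Paschen series.

For reference, this 9 → 3 line has photon energy
ΔE = 13.6057 eV × (1/3² - 1/9²) = 1.3437728395 eV,
corresponding to wavelength λ = hc/ΔE = 1239.84 eV·nm / 1.3437728395 eV = 922.655946 nm in the infrared region.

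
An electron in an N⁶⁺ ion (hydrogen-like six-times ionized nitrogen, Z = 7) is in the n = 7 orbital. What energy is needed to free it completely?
13.6057 eV

The ionization energy is the energy needed to remove the electron completely (n → ∞).

For a hydrogen-like ion with Z = 7, E_n = -13.6057 Z² / n² eV.

At n = 7: E_7 = -13.6057 × 7² / 7² = -13.6057000 eV
At n = ∞: E_∞ = 0 eV

Ionization energy = E_∞ - E_7 = 0 - (-13.6057000) = 13.6057000 eV
Ionization energy ≈ 13.6057 eV

This is also called the binding energy of the electron in state n = 7.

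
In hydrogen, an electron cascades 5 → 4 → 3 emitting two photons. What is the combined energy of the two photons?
0.96752 eV

The energy levels of hydrogen are E_n = -13.6057 / n² eV.

First transition (5 → 4):
ΔE₁ = |E_4 - E_5|
ΔE₁ = |-0.85035625000 - (-0.54422800000)| = 0.30612825 eV

Second transition (4 → 3):
ΔE₂ = |E_3 - E_4|
ΔE₂ = |-1.51174444444 - (-0.85035625000)| = 0.66138819 eV

Total energy released:
E_total = ΔE₁ + ΔE₂ = 0.30612825 + 0.66138819 = 0.96752 eV

Note: This equals the direct transition 5 → 3: 0.96752 eV ✓
Energy is conserved regardless of the path taken.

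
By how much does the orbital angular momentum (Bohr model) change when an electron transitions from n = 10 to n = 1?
9.4911e-34 J·s (or 9ℏ)

In the Bohr model, L_n = nℏ where ℏ = 1.054572e-34 J·s.

L_10 = 10ℏ = 1.054572e-33 J·s
L_1 = 1ℏ = 1.054572e-34 J·s

ΔL = L_10 - L_1 = (10 - 1)ℏ = 9ℏ
ΔL = 9 × 1.054572e-34 J·s = 9.4911e-34 J·s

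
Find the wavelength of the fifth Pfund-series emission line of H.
3037.55044 nm

The lines of a series are numbered from the longest wavelength (smallest ΔE) outward; the fifth line is the transition from n = n_f + 5 to n_f.
The Pfund series has all transitions ending at n_f = 5.

For H, the fifth line (ε-line) is the jump from n = 10 to n = 5:
E_10 = -13.6057 / 10² = -0.13605700000 eV
E_5 = -13.6057 / 5² = -0.54422800000 eV
ΔE = E_10 - E_5 = 0.40817100000 eV

λ = hc/E = 1239.84 eV·nm / 0.40817100000 eV
λ = 3037.55044 nm

This is the ε-line of the Pfund series in H.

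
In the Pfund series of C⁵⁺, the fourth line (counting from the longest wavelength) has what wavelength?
91.53 nm

The lines of a series are numbered from the longest wavelength (smallest ΔE) outward; the fourth line is the transition from n = n_f + 4 to n_f.
The Pfund series has all transitions ending at n_f = 5.

For C⁵⁺ (Z = 6), the fourth line (δ-line) is the jump from n = 9 to n = 5:
E_9 = -13.6057 × 6² / 9² = -6.0470 eV
E_5 = -13.6057 × 6² / 5² = -19.5922 eV
ΔE = E_9 - E_5 = 13.5452 eV

λ = hc/E = 1239.84 eV·nm / 13.5452 eV
λ = 91.53 nm

This is the δ-line of the Pfund series in C⁵⁺.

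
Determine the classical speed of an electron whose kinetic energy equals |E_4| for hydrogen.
5.469e+05 m/s (or 0.182% of c)

The binding energy at n = 4 for hydrogen is:
E_4 = -13.6057/4² = -0.8503563 eV
|E_4| = 0.8503563 eV

Convert to Joules:
KE = 0.8503563 eV × (1.602177 × 10⁻¹⁹ J/eV) = 1.36242e-19 J

Using KE = ½mv²:
v = √(2·KE/m_e)
v = √(2 × 1.36242e-19 J / 9.10938 × 10⁻³¹ kg)
v = 5.469e+05 m/s

This is approximately 0.182% the speed of light.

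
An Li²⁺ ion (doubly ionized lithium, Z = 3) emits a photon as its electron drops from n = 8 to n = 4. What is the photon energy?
5.74 eV

The energy levels are E_n = -13.6057 Z² eV / n².

Energy at n = 8: E_8 = -13.6057 × 3² / 8² = -1.91330 eV
Energy at n = 4: E_4 = -13.6057 × 3² / 4² = -7.65321 eV

For emission (electron falling to lower state), the photon energy is:
E_photon = E_8 - E_4 = |-1.91330 - (-7.65321)|
E_photon = 5.74 eV

This energy is carried away by the emitted photon.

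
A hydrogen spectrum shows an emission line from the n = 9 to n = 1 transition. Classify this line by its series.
Lyman series

The spectral series in hydrogen are named based on the final (lower) energy level:
- Lyman series: n_final = 1 (ultraviolet)
- Balmer series: n_final = 2 (visible/near-UV)
- Paschen series: n_final = 3 (infrared)
- Brackett series: n_final = 4 (infrared)
- Pfund series: n_final = 5 (far infrared)

Since this transition ends at n = 1, it belongs to the Lyman series.

For reference, this 9 → 1 line has photon energy
ΔE = 13.6057 eV × (1/1² - 1/9²) = 13.4377 eV,
corresponding to wavelength λ = hc/ΔE = 1239.84 eV·nm / 13.4377 eV = 92.27 nm in the ultraviolet region.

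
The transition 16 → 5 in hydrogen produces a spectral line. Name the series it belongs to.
Pfund series

The spectral series in hydrogen are named based on the final (lower) energy level:
- Lyman series: n_final = 1 (ultraviolet)
- Balmer series: n_final = 2 (visible/near-UV)
- Paschen series: n_final = 3 (infrared)
- Brackett series: n_final = 4 (infrared)
- Pfund series: n_final = 5 (far infrared)

Since this transition ends at n = 5, it belongs to the Pfund series.

For reference, this 16 → 5 line has photon energy
ΔE = 13.6057 eV × (1/5² - 1/16²) = 0.491080734 eV,
corresponding to wavelength λ = hc/ΔE = 1239.84 eV·nm / 0.491080734 eV = 2524.717 nm in the far infrared region.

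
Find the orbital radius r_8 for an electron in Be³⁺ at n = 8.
0.8467 nm (or 8.4668 Å)

The Bohr radius formula is:
r_n = n² a₀ / Z

where a₀ = 0.0529177 nm is the Bohr radius.

For Be³⁺ (Z = 4) at n = 8:
r_8 = 8² × 0.0529177 nm / 4
r_8 = 64 × 0.0529177 nm / 4
r_8 = 3.38673 nm / 4
r_8 = 0.8467 nm

The electron orbits at approximately 0.8467 nm from the nucleus.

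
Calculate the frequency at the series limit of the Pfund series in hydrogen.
1.3159e+14 Hz

The series limit corresponds to the transition from n = ∞ to n = 5.
This is the highest energy (shortest wavelength) transition in the Pfund series.

E_∞ = 0 eV
E_5 = -13.6057 / 5² = -0.54422800 eV

Energy at series limit:
ΔE = E_∞ - E_5 = 0 - (-0.54422800) = 0.54422800 eV
E = 0.54422800 eV × (1.602177 × 10⁻¹⁹ J/eV) = 8.719496e-20 J
f = E/h = 8.719496e-20 J / (6.62607 × 10⁻³⁴ J·s) = 1.3159e+14 Hz

This energy equals the ionization energy from the n = 5 state of hydrogen.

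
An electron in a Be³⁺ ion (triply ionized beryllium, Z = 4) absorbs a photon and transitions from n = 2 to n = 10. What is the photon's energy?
52.24589 eV

The energy levels of a hydrogen-like atom are E_n = -13.6057 Z² eV / n².

Energy at n = 2: E_2 = -13.6057 × 4² / 2² = -54.42280000 eV
Energy at n = 10: E_10 = -13.6057 × 4² / 10² = -2.17691200 eV

The excitation energy is the difference:
ΔE = E_10 - E_2
ΔE = -2.17691200 - (-54.42280000)
ΔE = 52.24589 eV

Since this is positive, energy must be absorbed (photon absorption).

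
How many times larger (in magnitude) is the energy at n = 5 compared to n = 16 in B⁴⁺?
10.2400

Using E_n = -13.6057 Z² / n² eV with Z = 5:

E_5 = -13.6057 × 5² / 5² = -340.1425 / 25 = -13.6057000000 eV
E_16 = -13.6057 × 5² / 16² = -340.1425 / 256 = -1.3286816406 eV

The ratio is:
E_5/E_16 = (-13.6057000000) / (-1.3286816406)
E_5/E_16 = (-340.1425/25) / (-340.1425/256)
E_5/E_16 = 256/25
E_5/E_16 = 10.2400
(Note: the Z² factors cancel in the ratio.)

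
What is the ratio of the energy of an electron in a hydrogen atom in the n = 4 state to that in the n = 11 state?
7.56250

Using E_n = -13.6057 Z² / n² eV with Z = 1:

E_4 = -13.6057 / 4² = -13.6057 / 16 = -0.85035625000 eV
E_11 = -13.6057 / 11² = -13.6057 / 121 = -0.11244380165 eV

The ratio is:
E_4/E_11 = (-0.85035625000) / (-0.11244380165)
E_4/E_11 = (-13.6057/16) / (-13.6057/121)
E_4/E_11 = 121/16
E_4/E_11 = 7.56250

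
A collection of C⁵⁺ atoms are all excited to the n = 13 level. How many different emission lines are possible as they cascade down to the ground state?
78

The electron can occupy levels n = 1, 2, ..., 13 during de-excitation — that is m = 13 - 1 + 1 = 13 distinct levels.

The number of distinct spectral lines equals the number of ways to choose 2 of these m levels (each pair gives one possible emission transition):

Number of lines = m(m-1)/2 = 13×12/2 = 78

These correspond to all possible transitions between the 13 levels:
13 → 12, 13 → 11, 13 → 10, 13 → 9, 13 → 8, 13 → 7, 13 → 6, 13 → 5...

Each transition produces a photon with a unique energy (and thus wavelength). This count does not depend on Z.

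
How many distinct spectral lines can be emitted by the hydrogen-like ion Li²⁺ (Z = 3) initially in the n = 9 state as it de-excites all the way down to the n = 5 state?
10

The electron can occupy levels n = 5, 6, ..., 9 during de-excitation — that is m = 9 - 5 + 1 = 5 distinct levels.

The number of distinct spectral lines equals the number of ways to choose 2 of these m levels (each pair gives one possible emission transition):

Number of lines = m(m-1)/2 = 5×4/2 = 10

These correspond to all possible transitions between the 5 levels:
9 → 8, 9 → 7, 9 → 6, 9 → 5, 8 → 7, 8 → 6, 8 → 5, 7 → 6...

Each transition produces a photon with a unique energy (and thus wavelength). This count does not depend on Z.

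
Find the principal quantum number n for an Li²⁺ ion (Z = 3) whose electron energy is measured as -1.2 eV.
n = 10

The exact energy levels follow E_n = -13.6057 Z² / n² eV with Z = 3.

The measured value (-1.2 eV) is reported to only 2 significant figures, so we must test candidate n values and see which one matches to that precision.

Candidate energies:
  n = 8:  E = -13.6057 × 3² / 8² = -1.913302 eV
  n = 9:  E = -13.6057 × 3² / 9² = -1.511744 eV
  n = 10:  E = -13.6057 × 3² / 10² = -1.224513 eV  ← matches
  n = 11:  E = -13.6057 × 3² / 11² = -1.011994 eV
  n = 12:  E = -13.6057 × 3² / 12² = -0.850356 eV

Checking against the measurement of -1.2 eV (2 sig figs), only n = 10 agrees:
E_10 = -1.224513 eV, which rounds to -1.2 eV ✓

Therefore n = 10.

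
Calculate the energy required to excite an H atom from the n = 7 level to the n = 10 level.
0.142 eV

The energy levels of a hydrogen-like atom are E_n = -13.6057 eV / n².

Energy at n = 7: E_7 = -13.6057 / 7² = -0.277667 eV
Energy at n = 10: E_10 = -13.6057 / 10² = -0.136057 eV

The excitation energy is the difference:
ΔE = E_10 - E_7
ΔE = -0.136057 - (-0.277667)
ΔE = 0.142 eV

Since this is positive, energy must be absorbed (photon absorption).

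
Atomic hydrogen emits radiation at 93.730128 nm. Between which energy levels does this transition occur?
n = 6 → n = 1

First, find the photon energy from the wavelength (hc = 1239.84 eV·nm):
E = hc/λ = 1239.84 eV·nm / 93.730128 nm = 13.227764 eV

The energy levels of hydrogen satisfy E_n = -13.6057 / n² eV, so an emission n_i → n_f releases
ΔE = 13.6057 × (1/n_f² − 1/n_i²) eV.

Setting ΔE equal to the photon energy:
1/n_f² − 1/n_i² = 13.227764 / 13.6057 = 0.97222223

Since 1/n_i² must be positive, we need 1/n_f² > 0.97222223, i.e. n_f ≤ 1. For each allowed n_f, solve n_i = (1/n_f² − 0.97222223)^(−1/2) and check whether it is a whole number:
  n_f = 1: 1/n_i² = 1.00000000 − 0.97222223 = 0.02777777 → n_i = 6.000  → integer, n_i = 6 ✓

Only n_f = 1 gives an integer upper level, n_i = 6.

The transition is from n = 6 to n = 1 (emission).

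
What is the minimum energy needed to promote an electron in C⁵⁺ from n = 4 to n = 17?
28.918 eV

The energy levels of a hydrogen-like atom are E_n = -13.6057 Z² eV / n².

Energy at n = 4: E_4 = -13.6057 × 6² / 4² = -30.612825 eV
Energy at n = 17: E_17 = -13.6057 × 6² / 17² = -1.694828 eV

The excitation energy is the difference:
ΔE = E_17 - E_4
ΔE = -1.694828 - (-30.612825)
ΔE = 28.918 eV

Since this is positive, energy must be absorbed (photon absorption).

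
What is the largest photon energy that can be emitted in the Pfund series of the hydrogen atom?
0.5442 eV

The series limit corresponds to the transition from n = ∞ to n = 5.
This is the highest energy (shortest wavelength) transition in the Pfund series.

E_∞ = 0 eV
E_5 = -13.6057 / 5² = -0.5442 eV

Energy at series limit:
ΔE = E_∞ - E_5 = 0 - (-0.5442) = 0.5442 eV

This energy equals the ionization energy from the n = 5 state of hydrogen.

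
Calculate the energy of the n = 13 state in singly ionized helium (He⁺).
-0.322 eV

For hydrogen-like ions, the energy levels scale with Z²:
E_n = -13.6057 Z² / n² eV

For He⁺ (Z = 2) at n = 13:
E_13 = -13.6057 × 2² / 13²
E_13 = -13.6057 × 4 / 169
E_13 = -54.4228 / 169
E_13 = -0.322 eV

The energy is 4 times more negative than hydrogen at the same n due to the stronger nuclear charge.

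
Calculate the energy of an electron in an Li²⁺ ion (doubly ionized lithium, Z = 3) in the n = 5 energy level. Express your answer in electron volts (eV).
-4.90 eV

The energy levels of a hydrogen-like atom are given by:
E_n = -13.6057 Z² / n² eV  (with Z = 3 for Li²⁺)

For n = 5:
E_5 = -13.6057 × 3² / 5²
E_5 = -13.6057 × 9 / 25
E_5 = -4.90 eV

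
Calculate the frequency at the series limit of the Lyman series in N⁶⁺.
1.612e+17 Hz

The series limit corresponds to the transition from n = ∞ to n = 1.
This is the highest energy (shortest wavelength) transition in the Lyman series.

E_∞ = 0 eV
E_1 = -13.6057 × 7² / 1² = -666.679300 eV

Energy at series limit:
ΔE = E_∞ - E_1 = 0 - (-666.679300) = 666.679300 eV
E = 666.679300 eV × (1.602177 × 10⁻¹⁹ J/eV) = 1.06814e-16 J
f = E/h = 1.06814e-16 J / (6.62607 × 10⁻³⁴ J·s) = 1.612e+17 Hz

This energy equals the ionization energy from the n = 1 state of N⁶⁺.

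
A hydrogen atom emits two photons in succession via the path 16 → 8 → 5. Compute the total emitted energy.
0.4911 eV

The energy levels of hydrogen are E_n = -13.6057 / n² eV.

First transition (16 → 8):
ΔE₁ = |E_8 - E_16|
ΔE₁ = |-0.2125890625 - (-0.0531472656)| = 0.1594418 eV

Second transition (8 → 5):
ΔE₂ = |E_5 - E_8|
ΔE₂ = |-0.5442280000 - (-0.2125890625)| = 0.3316389 eV

Total energy released:
E_total = ΔE₁ + ΔE₂ = 0.1594418 + 0.3316389 = 0.4911 eV

Note: This equals the direct transition 16 → 5: 0.4911 eV ✓
Energy is conserved regardless of the path taken.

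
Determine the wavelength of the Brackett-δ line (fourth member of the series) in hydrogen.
1944.03228 nm

The lines of a series are numbered from the longest wavelength (smallest ΔE) outward; the fourth line is the transition from n = n_f + 4 to n_f.
The Brackett series has all transitions ending at n_f = 4.

For H, the fourth line (δ-line) is the jump from n = 8 to n = 4:
E_8 = -13.6057 / 8² = -0.21258906250 eV
E_4 = -13.6057 / 4² = -0.85035625000 eV
ΔE = E_8 - E_4 = 0.63776718750 eV

λ = hc/E = 1239.84 eV·nm / 0.63776718750 eV
λ = 1944.03228 nm

This is the δ-line of the Brackett series in H.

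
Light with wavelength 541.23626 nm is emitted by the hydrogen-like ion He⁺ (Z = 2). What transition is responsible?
n = 7 → n = 4

First, find the photon energy from the wavelength (hc = 1239.84 eV·nm):
E = hc/λ = 1239.84 eV·nm / 541.23626 nm = 2.2907556 eV

The energy levels of He⁺ satisfy E_n = -13.6057 × 2² / n² eV, so an emission n_i → n_f releases
ΔE = 13.6057 × 2² × (1/n_f² − 1/n_i²) eV.

Setting ΔE equal to the photon energy:
1/n_f² − 1/n_i² = 2.2907556 / (13.6057 × 2²) = 0.042091837

Since 1/n_i² must be positive, we need 1/n_f² > 0.042091837, i.e. n_f ≤ 4. For each allowed n_f, solve n_i = (1/n_f² − 0.042091837)^(−1/2) and check whether it is a whole number:
  n_f = 1: 1/n_i² = 1.000000000 − 0.042091837 = 0.957908163 → n_i = 1.022  (not an integer) ✗
  n_f = 2: 1/n_i² = 0.250000000 − 0.042091837 = 0.207908163 → n_i = 2.193  (not an integer) ✗
  n_f = 3: 1/n_i² = 0.111111111 − 0.042091837 = 0.069019274 → n_i = 3.806  (not an integer) ✗
  n_f = 4: 1/n_i² = 0.062500000 − 0.042091837 = 0.020408163 → n_i = 7.000  → integer, n_i = 7 ✓

Only n_f = 4 gives an integer upper level, n_i = 7.

The transition is from n = 7 to n = 4 (emission).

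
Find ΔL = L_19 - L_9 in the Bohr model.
1.055e-33 J·s (or 10ℏ)

In the Bohr model, L_n = nℏ where ℏ = 1.05457e-34 J·s.

L_19 = 19ℏ = 2.00368e-33 J·s
L_9 = 9ℏ = 9.49113e-34 J·s

ΔL = L_19 - L_9 = (19 - 9)ℏ = 10ℏ
ΔL = 10 × 1.05457e-34 J·s = 1.055e-33 J·s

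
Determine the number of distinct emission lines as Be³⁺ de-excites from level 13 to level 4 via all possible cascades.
45

The electron can occupy levels n = 4, 5, ..., 13 during de-excitation — that is m = 13 - 4 + 1 = 10 distinct levels.

The number of distinct spectral lines equals the number of ways to choose 2 of these m levels (each pair gives one possible emission transition):

Number of lines = m(m-1)/2 = 10×9/2 = 45

These correspond to all possible transitions between the 10 levels:
13 → 12, 13 → 11, 13 → 10, 13 → 9, 13 → 8, 13 → 7, 13 → 6, 13 → 5...

Each transition produces a photon with a unique energy (and thus wavelength). This count does not depend on Z.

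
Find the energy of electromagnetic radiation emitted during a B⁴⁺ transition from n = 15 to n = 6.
7.937 eV

The energy levels are E_n = -13.6057 Z² eV / n².

Energy at n = 15: E_15 = -13.6057 × 5² / 15² = -1.511744 eV
Energy at n = 6: E_6 = -13.6057 × 5² / 6² = -9.448403 eV

For emission (electron falling to lower state), the photon energy is:
E_photon = E_15 - E_6 = |-1.511744 - (-9.448403)|
E_photon = 7.937 eV

This energy is carried away by the emitted photon.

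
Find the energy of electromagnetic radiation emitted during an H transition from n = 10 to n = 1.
13.47 eV

The energy levels are E_n = -13.6057 eV / n².

Energy at n = 10: E_10 = -13.6057 / 10² = -0.13606 eV
Energy at n = 1: E_1 = -13.6057 / 1² = -13.60570 eV

For emission (electron falling to lower state), the photon energy is:
E_photon = E_10 - E_1 = |-0.13606 - (-13.60570)|
E_photon = 13.47 eV

This energy is carried away by the emitted photon.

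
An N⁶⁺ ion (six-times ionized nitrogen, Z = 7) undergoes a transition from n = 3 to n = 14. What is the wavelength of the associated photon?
17.543 nm

First, find the transition energy using E_n = -13.6057 Z² / n² eV:
E_3 = -13.6057 × 7² / 3² = -74.07548 eV
E_14 = -13.6057 × 7² / 14² = -3.40143 eV

Photon energy: |ΔE| = |E_14 - E_3| = 70.67405 eV

Convert to wavelength using E = hc/λ with hc = 1239.84 eV·nm:
λ = hc/E = 1239.84 eV·nm / 70.67405 eV
λ = 17.543 nm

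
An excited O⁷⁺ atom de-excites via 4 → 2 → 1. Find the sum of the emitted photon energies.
816.3420 eV

The energy levels of O⁷⁺ are E_n = -13.6057 × 8² / n² eV.

First transition (4 → 2):
ΔE₁ = |E_2 - E_4|
ΔE₁ = |-217.6912000000 - (-54.4228000000)| = 163.2684000 eV

Second transition (2 → 1):
ΔE₂ = |E_1 - E_2|
ΔE₂ = |-870.7648000000 - (-217.6912000000)| = 653.0736000 eV

Total energy released:
E_total = ΔE₁ + ΔE₂ = 163.2684000 + 653.0736000 = 816.3420 eV

Note: This equals the direct transition 4 → 1: 816.3420 eV ✓
Energy is conserved regardless of the path taken.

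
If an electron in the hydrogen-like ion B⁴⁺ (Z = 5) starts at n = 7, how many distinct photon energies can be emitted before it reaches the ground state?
21

The electron can occupy levels n = 1, 2, ..., 7 during de-excitation — that is m = 7 - 1 + 1 = 7 distinct levels.

The number of distinct spectral lines equals the number of ways to choose 2 of these m levels (each pair gives one possible emission transition):

Number of lines = m(m-1)/2 = 7×6/2 = 21

These correspond to all possible transitions between the 7 levels:
7 → 6, 7 → 5, 7 → 4, 7 → 3, 7 → 2, 7 → 1, 6 → 5, 6 → 4...

Each transition produces a photon with a unique energy (and thus wavelength). This count does not depend on Z.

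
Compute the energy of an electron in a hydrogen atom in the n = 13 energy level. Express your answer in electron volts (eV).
-0.080507 eV

The energy levels of a hydrogen-like atom are given by:
E_n = -13.6057 eV / n²

For n = 13:
E_13 = -13.6057 eV / 13²
E_13 = -13.6057 eV / 169
E_13 = -0.080507 eV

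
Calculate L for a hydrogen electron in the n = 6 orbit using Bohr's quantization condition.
6.32743e-34 J·s (or 6ℏ)

In the Bohr model, angular momentum is quantized:
L = nℏ

where ℏ = h/(2π) = 1.0545718e-34 J·s

For n = 6:
L = 6 × 1.0545718e-34 J·s
L = 6.32743e-34 J·s

This can also be written as L = 6ℏ.
The angular momentum is an integer multiple of the reduced Planck constant.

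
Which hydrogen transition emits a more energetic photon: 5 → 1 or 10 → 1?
10 → 1

Calculate the energy for each transition:

Transition 5 → 1:
ΔE₁ = |E_1 - E_5| = |-13.6057/1² - (-13.6057/5²)|
ΔE₁ = |-13.605700000 - (-0.544228000)| = 13.061472 eV

Transition 10 → 1:
ΔE₂ = |E_1 - E_10| = |-13.6057/1² - (-13.6057/10²)|
ΔE₂ = |-13.605700000 - (-0.136057000)| = 13.469643 eV

Since 13.469643 eV > 13.061472 eV, the transition 10 → 1 emits the more energetic photon.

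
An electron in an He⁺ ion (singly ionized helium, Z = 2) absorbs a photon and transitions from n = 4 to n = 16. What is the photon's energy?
3.19 eV

The energy levels of a hydrogen-like atom are E_n = -13.6057 Z² eV / n².

Energy at n = 4: E_4 = -13.6057 × 2² / 4² = -3.40143 eV
Energy at n = 16: E_16 = -13.6057 × 2² / 16² = -0.21259 eV

The excitation energy is the difference:
ΔE = E_16 - E_4
ΔE = -0.21259 - (-3.40143)
ΔE = 3.19 eV

Since this is positive, energy must be absorbed (photon absorption).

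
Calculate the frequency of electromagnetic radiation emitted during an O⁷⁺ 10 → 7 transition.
2.19144e+15 Hz

First, find the transition energy:
E_10 = -13.6057 × 8² / 10² = -8.70764800 eV
E_7 = -13.6057 × 8² / 7² = -17.77071020 eV
|ΔE| = |E_7 - E_10| = 9.06306220 eV

Convert to Joules: E = 9.06306220 eV × (1.602177 × 10⁻¹⁹ J/eV) = 1.4520630e-18 J

Using E = hf:
f = E/h = 1.4520630e-18 J / (6.62607 × 10⁻³⁴ J·s)
f = 2.19144e+15 Hz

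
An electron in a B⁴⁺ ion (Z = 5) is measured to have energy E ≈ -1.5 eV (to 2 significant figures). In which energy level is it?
n = 15

The exact energy levels follow E_n = -13.6057 Z² / n² eV with Z = 5.

The measured value (-1.5 eV) is reported to only 2 significant figures, so we must test candidate n values and see which one matches to that precision.

Candidate energies:
  n = 13:  E = -13.6057 × 5² / 13² = -2.01268 eV
  n = 14:  E = -13.6057 × 5² / 14² = -1.73542 eV
  n = 15:  E = -13.6057 × 5² / 15² = -1.51174 eV  ← matches
  n = 16:  E = -13.6057 × 5² / 16² = -1.32868 eV
  n = 17:  E = -13.6057 × 5² / 17² = -1.17696 eV

Checking against the measurement of -1.5 eV (2 sig figs), only n = 15 agrees:
E_15 = -1.51174 eV, which rounds to -1.5 eV ✓

Therefore n = 15.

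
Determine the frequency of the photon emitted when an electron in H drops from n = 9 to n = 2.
7.81846e+14 Hz

First, find the transition energy:
E_9 = -13.6057 / 9² = -0.16797160 eV
E_2 = -13.6057 / 2² = -3.40142500 eV
|ΔE| = |E_2 - E_9| = 3.23345340 eV

Convert to Joules: E = 3.23345340 eV × (1.602177 × 10⁻¹⁹ J/eV) = 5.1805647e-19 J

Using E = hf:
f = E/h = 5.1805647e-19 J / (6.62607 × 10⁻³⁴ J·s)
f = 7.81846e+14 Hz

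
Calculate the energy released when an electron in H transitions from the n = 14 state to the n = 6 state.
0.309 eV

The energy levels are E_n = -13.6057 eV / n².

Energy at n = 14: E_14 = -13.6057 / 14² = -0.069417 eV
Energy at n = 6: E_6 = -13.6057 / 6² = -0.377936 eV

For emission (electron falling to lower state), the photon energy is:
E_photon = E_14 - E_6 = |-0.069417 - (-0.377936)|
E_photon = 0.309 eV

This energy is carried away by the emitted photon.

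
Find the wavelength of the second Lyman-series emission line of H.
102.517327 nm

The lines of a series are numbered from the longest wavelength (smallest ΔE) outward; the second line is the transition from n = n_f + 2 to n_f.
The Lyman series has all transitions ending at n_f = 1.

For H, the second line (β-line) is the jump from n = 3 to n = 1:
E_3 = -13.6057 / 3² = -1.511744444 eV
E_1 = -13.6057 / 1² = -13.605700000 eV
ΔE = E_3 - E_1 = 12.093955556 eV

λ = hc/E = 1239.84 eV·nm / 12.093955556 eV
λ = 102.517327 nm

This is the β-line of the Lyman series in H.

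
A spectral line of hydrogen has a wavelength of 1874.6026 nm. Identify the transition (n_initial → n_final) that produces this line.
n = 4 → n = 3

First, find the photon energy from the wavelength (hc = 1239.84 eV·nm):
E = hc/λ = 1239.84 eV·nm / 1874.6026 nm = 0.66138818 eV

The energy levels of hydrogen satisfy E_n = -13.6057 / n² eV, so an emission n_i → n_f releases
ΔE = 13.6057 × (1/n_f² − 1/n_i²) eV.

Setting ΔE equal to the photon energy:
1/n_f² − 1/n_i² = 0.66138818 / 13.6057 = 0.048611110

Since 1/n_i² must be positive, we need 1/n_f² > 0.048611110, i.e. n_f ≤ 4. For each allowed n_f, solve n_i = (1/n_f² − 0.048611110)^(−1/2) and check whether it is a whole number:
  n_f = 1: 1/n_i² = 1.000000000 − 0.048611110 = 0.951388890 → n_i = 1.025  (not an integer) ✗
  n_f = 2: 1/n_i² = 0.250000000 − 0.048611110 = 0.201388890 → n_i = 2.228  (not an integer) ✗
  n_f = 3: 1/n_i² = 0.111111111 − 0.048611110 = 0.062500001 → n_i = 4.000  → integer, n_i = 4 ✓
  n_f = 4: 1/n_i² = 0.062500000 − 0.048611110 = 0.013888890 → n_i = 8.485  (not an integer) ✗

Only n_f = 3 gives an integer upper level, n_i = 4.

The transition is from n = 4 to n = 3 (emission).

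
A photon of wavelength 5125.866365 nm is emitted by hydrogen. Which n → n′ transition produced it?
n = 10 → n = 6

First, find the photon energy from the wavelength (hc = 1239.84 eV·nm):
E = hc/λ = 1239.84 eV·nm / 5125.866365 nm = 0.24187911 eV

The energy levels of hydrogen satisfy E_n = -13.6057 / n² eV, so an emission n_i → n_f releases
ΔE = 13.6057 × (1/n_f² − 1/n_i²) eV.

Setting ΔE equal to the photon energy:
1/n_f² − 1/n_i² = 0.24187911 / 13.6057 = 0.017777778

Since 1/n_i² must be positive, we need 1/n_f² > 0.017777778, i.e. n_f ≤ 7. For each allowed n_f, solve n_i = (1/n_f² − 0.017777778)^(−1/2) and check whether it is a whole number:
  n_f = 1: 1/n_i² = 1.000000000 − 0.017777778 = 0.982222222 → n_i = 1.009  (not an integer) ✗
  n_f = 2: 1/n_i² = 0.250000000 − 0.017777778 = 0.232222222 → n_i = 2.075  (not an integer) ✗
  n_f = 3: 1/n_i² = 0.111111111 − 0.017777778 = 0.093333333 → n_i = 3.273  (not an integer) ✗
  n_f = 4: 1/n_i² = 0.062500000 − 0.017777778 = 0.044722222 → n_i = 4.729  (not an integer) ✗
  n_f = 5: 1/n_i² = 0.040000000 − 0.017777778 = 0.022222222 → n_i = 6.708  (not an integer) ✗
  n_f = 6: 1/n_i² = 0.027777778 − 0.017777778 = 0.010000000 → n_i = 10.000  → integer, n_i = 10 ✓
  n_f = 7: 1/n_i² = 0.020408163 − 0.017777778 = 0.002630385 → n_i = 19.498  (not an integer) ✗

Only n_f = 6 gives an integer upper level, n_i = 10.

The transition is from n = 10 to n = 6 (emission).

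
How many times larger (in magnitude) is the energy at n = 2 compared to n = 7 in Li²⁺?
12.250000

Using E_n = -13.6057 Z² / n² eV with Z = 3:

E_2 = -13.6057 × 3² / 2² = -122.4513 / 4 = -30.612825000000 eV
E_7 = -13.6057 × 3² / 7² = -122.4513 / 49 = -2.499006122449 eV

The ratio is:
E_2/E_7 = (-30.612825000000) / (-2.499006122449)
E_2/E_7 = (-122.4513/4) / (-122.4513/49)
E_2/E_7 = 49/4
E_2/E_7 = 12.250000
(Note: the Z² factors cancel in the ratio.)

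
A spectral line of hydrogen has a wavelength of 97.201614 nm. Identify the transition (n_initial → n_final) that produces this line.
n = 4 → n = 1

First, find the photon energy from the wavelength (hc = 1239.84 eV·nm):
E = hc/λ = 1239.84 eV·nm / 97.201614 nm = 12.755344 eV

The energy levels of hydrogen satisfy E_n = -13.6057 / n² eV, so an emission n_i → n_f releases
ΔE = 13.6057 × (1/n_f² − 1/n_i²) eV.

Setting ΔE equal to the photon energy:
1/n_f² − 1/n_i² = 12.755344 / 13.6057 = 0.93750002

Since 1/n_i² must be positive, we need 1/n_f² > 0.93750002, i.e. n_f ≤ 1. For each allowed n_f, solve n_i = (1/n_f² − 0.93750002)^(−1/2) and check whether it is a whole number:
  n_f = 1: 1/n_i² = 1.00000000 − 0.93750002 = 0.06249998 → n_i = 4.000  → integer, n_i = 4 ✓

Only n_f = 1 gives an integer upper level, n_i = 4.

The transition is from n = 4 to n = 1 (emission).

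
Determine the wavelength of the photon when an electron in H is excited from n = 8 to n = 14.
8659.78016 nm

First, find the transition energy using E_n = -13.6057 / n² eV:
E_8 = -13.6057 / 8² = -0.21258906250 eV
E_14 = -13.6057 / 14² = -0.06941683673 eV

Photon energy: |ΔE| = |E_14 - E_8| = 0.14317222577 eV

Convert to wavelength using E = hc/λ with hc = 1239.84 eV·nm:
λ = hc/E = 1239.84 eV·nm / 0.14317222577 eV
λ = 8659.78016 nm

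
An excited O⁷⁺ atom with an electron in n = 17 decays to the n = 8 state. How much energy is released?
10.59 eV

The energy levels are E_n = -13.6057 Z² eV / n².

Energy at n = 17: E_17 = -13.6057 × 8² / 17² = -3.01303 eV
Energy at n = 8: E_8 = -13.6057 × 8² / 8² = -13.60570 eV

For emission (electron falling to lower state), the photon energy is:
E_photon = E_17 - E_8 = |-3.01303 - (-13.60570)|
E_photon = 10.59 eV

This energy is carried away by the emitted photon.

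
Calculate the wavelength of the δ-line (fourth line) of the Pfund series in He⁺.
823.80 nm

The lines of a series are numbered from the longest wavelength (smallest ΔE) outward; the fourth line is the transition from n = n_f + 4 to n_f.
The Pfund series has all transitions ending at n_f = 5.

For He⁺ (Z = 2), the fourth line (δ-line) is the jump from n = 9 to n = 5:
E_9 = -13.6057 × 2² / 9² = -0.671886 eV
E_5 = -13.6057 × 2² / 5² = -2.176912 eV
ΔE = E_9 - E_5 = 1.505026 eV

λ = hc/E = 1239.84 eV·nm / 1.505026 eV
λ = 823.80 nm

This is the δ-line of the Pfund series in He⁺.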